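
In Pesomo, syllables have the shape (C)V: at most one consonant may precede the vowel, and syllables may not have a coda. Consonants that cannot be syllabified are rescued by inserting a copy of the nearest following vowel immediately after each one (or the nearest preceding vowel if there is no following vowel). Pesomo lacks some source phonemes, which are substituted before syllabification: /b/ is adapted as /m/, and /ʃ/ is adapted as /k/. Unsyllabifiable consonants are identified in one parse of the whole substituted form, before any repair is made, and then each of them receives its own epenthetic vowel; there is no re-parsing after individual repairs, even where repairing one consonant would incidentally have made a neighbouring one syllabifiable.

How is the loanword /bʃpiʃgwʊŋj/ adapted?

Substitution: /b/ → /m/, /ʃ/ → /k/, giving /mkpikgwʊŋj/.
Syllabifying with onset maximization leaves /m/, /k/, /k/, /g/, /ŋ/, /j/ stranded (no codas are permitted; onsets are limited to one consonant).
Epenthesis after each stranded consonant: /m/ → /mi/, /k/ → /ki/, /k/ → /kʊ/, /g/ → /gʊ/, /ŋ/ → /ŋʊ/, /j/ → /jʊ/.

mikipikʊgʊwʊŋʊjʊ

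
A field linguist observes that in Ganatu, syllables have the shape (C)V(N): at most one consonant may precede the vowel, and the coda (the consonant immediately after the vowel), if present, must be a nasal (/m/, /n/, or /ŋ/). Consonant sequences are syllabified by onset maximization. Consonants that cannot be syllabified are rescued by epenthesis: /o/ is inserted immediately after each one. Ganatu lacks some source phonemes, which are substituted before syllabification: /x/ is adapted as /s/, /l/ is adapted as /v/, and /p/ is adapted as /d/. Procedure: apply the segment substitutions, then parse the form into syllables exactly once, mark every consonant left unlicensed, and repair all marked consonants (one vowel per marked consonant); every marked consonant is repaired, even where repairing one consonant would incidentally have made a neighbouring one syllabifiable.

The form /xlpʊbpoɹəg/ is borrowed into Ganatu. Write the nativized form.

Substitution: /x/ → /s/, /l/ → /v/, /p/ → /d/, giving /svdʊbdoɹəg/.
The consonants /s/, /v/, /b/, /g/ cannot be parsed into a legal (C)V(N) syllable (only a nasal (/m/, /n/, or /ŋ/) is licensed in coda position; onsets are limited to one consonant).
Inserting the epenthetic vowel yields /s/ → /so/, /v/ → /vo/, /b/ → /bo/, /g/ → /go/.

sovodʊbodoɹəgo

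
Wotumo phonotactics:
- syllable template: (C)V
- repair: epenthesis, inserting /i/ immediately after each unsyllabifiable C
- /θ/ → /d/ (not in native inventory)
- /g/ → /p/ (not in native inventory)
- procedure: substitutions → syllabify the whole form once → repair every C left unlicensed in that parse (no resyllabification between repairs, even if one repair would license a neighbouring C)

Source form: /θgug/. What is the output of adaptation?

Substitution: /θ/ → /d/, /g/ → /p/, giving /dpup/.
Under (C)V, the unsyllabifiable consonants are /d/, /p/ (no codas are permitted; onsets are limited to one consonant).
Inserting the epenthetic vowel yields /d/ → /di/, /p/ → /pi/.

dipupi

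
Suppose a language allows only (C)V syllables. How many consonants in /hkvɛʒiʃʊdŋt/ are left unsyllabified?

Under (C)V, the unsyllabifiable consonants are /h/, /k/, /d/, /ŋ/, /t/ (no codas are permitted; onsets are limited to one consonant).

5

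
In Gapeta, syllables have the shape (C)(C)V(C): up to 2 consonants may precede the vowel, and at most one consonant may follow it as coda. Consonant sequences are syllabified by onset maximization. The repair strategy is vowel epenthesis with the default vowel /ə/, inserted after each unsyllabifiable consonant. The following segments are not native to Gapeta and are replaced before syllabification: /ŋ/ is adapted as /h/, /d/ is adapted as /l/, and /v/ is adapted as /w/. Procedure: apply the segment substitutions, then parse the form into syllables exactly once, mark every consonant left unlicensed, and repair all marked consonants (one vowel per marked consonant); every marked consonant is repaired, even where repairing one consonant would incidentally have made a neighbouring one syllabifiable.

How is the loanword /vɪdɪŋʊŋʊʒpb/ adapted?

wɪlɪhʊhʊʒpəbə

Substitution: /v/ → /w/, /d/ → /l/, /ŋ/ → /h/, giving /wɪlɪhʊhʊʒpb/.
The consonants /p/, /b/ cannot be parsed into a legal (C)(C)V(C) syllable (at most one coda consonant is licensed; onsets may contain at most 2 consonants).
Epenthesis after each stranded consonant: /p/ → /pə/, /b/ → /bə/.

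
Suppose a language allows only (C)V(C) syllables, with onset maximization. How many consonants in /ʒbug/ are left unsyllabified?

1

Under (C)V(C), the unsyllabifiable consonants are /ʒ/ (at most one coda consonant is licensed; onsets are limited to one consonant).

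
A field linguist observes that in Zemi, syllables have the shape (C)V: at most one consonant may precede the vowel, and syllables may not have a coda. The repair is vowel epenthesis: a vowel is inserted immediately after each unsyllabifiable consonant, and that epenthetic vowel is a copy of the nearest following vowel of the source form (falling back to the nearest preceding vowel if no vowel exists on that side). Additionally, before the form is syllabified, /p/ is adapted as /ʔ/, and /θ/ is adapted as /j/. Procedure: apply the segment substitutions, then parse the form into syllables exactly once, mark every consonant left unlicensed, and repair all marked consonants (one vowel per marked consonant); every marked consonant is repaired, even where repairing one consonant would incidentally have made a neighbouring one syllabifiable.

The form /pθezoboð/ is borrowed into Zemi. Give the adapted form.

ʔejezoboðo

Substitution: /p/ → /ʔ/, /θ/ → /j/, giving /ʔjezoboð/.
Under (C)V, the unsyllabifiable consonants are /ʔ/, /ð/ (no codas are permitted; onsets are limited to one consonant).
Inserting the epenthetic vowel yields /ʔ/ → /ʔe/, /ð/ → /ðo/.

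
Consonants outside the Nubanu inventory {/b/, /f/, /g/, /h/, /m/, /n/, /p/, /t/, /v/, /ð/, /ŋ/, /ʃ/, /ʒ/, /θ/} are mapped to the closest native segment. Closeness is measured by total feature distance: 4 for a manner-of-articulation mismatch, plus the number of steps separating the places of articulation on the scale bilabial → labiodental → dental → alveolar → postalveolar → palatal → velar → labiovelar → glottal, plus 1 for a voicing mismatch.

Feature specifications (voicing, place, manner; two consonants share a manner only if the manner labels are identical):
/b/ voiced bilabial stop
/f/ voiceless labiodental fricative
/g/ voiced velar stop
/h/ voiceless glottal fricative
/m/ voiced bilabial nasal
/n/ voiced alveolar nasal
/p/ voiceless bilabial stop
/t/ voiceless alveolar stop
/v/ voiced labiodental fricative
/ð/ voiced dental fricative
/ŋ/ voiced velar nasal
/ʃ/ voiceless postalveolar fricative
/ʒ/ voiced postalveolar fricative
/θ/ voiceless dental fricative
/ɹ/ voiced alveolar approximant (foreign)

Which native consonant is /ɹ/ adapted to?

/n/ is closest: manner differs (approximant→nasal, +4), place distance 0 (alveolar→alveolar), same voicing; total 4. Next closest is /t/ at distance 5.

n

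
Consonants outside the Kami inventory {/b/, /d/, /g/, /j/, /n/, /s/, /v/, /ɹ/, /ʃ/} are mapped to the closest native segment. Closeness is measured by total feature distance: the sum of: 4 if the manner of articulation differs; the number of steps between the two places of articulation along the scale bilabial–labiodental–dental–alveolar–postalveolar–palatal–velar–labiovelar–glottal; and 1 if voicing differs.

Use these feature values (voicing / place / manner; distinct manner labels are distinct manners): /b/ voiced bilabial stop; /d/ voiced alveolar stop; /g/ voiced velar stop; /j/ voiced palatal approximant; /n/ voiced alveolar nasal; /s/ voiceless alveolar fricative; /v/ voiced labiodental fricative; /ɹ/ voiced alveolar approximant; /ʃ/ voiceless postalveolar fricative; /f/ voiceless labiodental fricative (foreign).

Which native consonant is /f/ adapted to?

/v/ is closest: same manner (fricative), place distance 0 (labiodental→labiodental), voicing differs (+1); total 1. Next closest is /s/ at distance 2.

v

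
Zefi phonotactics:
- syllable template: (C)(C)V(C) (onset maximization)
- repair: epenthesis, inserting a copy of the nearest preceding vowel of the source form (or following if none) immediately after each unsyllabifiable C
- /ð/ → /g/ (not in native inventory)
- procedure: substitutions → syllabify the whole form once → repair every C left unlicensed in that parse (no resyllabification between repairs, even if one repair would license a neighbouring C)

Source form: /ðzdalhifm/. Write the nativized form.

gazdalhifmi

Substitution: /ð/ → /g/, giving /gzdalhifm/.
Syllabifying with onset maximization leaves /g/, /m/ stranded (at most one coda consonant is licensed; onsets may contain at most 2 consonants).
Each unlicensed consonant becomes the onset of a new syllable: /g/ → /ga/, /m/ → /mi/.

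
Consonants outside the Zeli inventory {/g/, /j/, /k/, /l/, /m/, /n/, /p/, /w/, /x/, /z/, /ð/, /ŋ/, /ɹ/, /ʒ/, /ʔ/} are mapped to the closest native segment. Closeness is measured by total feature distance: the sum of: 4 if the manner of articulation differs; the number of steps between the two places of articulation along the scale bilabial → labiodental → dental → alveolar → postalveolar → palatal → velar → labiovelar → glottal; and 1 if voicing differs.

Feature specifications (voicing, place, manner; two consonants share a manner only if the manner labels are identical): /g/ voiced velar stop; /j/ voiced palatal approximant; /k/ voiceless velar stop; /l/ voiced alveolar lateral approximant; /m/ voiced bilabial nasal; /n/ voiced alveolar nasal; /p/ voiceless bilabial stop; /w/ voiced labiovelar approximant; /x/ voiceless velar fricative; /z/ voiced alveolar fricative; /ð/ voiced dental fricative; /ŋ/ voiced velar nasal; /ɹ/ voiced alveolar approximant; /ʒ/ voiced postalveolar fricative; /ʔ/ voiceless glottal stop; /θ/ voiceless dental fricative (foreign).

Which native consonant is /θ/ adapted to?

/ð/ is closest: same manner (fricative), place distance 0 (dental→dental), voicing differs (+1); total 1. Next closest is /z/ at distance 2.

ð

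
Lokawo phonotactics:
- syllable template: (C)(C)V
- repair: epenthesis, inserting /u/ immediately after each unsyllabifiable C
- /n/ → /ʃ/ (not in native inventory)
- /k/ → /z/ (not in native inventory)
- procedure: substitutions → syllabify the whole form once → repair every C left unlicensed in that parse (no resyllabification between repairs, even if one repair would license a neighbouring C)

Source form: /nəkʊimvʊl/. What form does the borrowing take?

ʃəzʊimvʊlu

Substitution: /n/ → /ʃ/, /k/ → /z/, giving /ʃəzʊimvʊl/.
Syllabifying with onset maximization leaves /l/ stranded (no codas are permitted; onsets may contain at most 2 consonants).
Inserting the epenthetic vowel yields /l/ → /lu/.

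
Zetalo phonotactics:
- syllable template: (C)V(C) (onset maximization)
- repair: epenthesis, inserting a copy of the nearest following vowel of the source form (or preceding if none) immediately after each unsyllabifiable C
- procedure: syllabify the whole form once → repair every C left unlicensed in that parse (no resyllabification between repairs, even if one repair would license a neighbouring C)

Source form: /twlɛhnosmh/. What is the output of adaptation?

Under (C)V(C), the unsyllabifiable consonants are /t/, /w/, /m/, /h/ (at most one coda consonant is licensed; onsets are limited to one consonant).
Inserting the epenthetic vowel yields /t/ → /tɛ/, /w/ → /wɛ/, /m/ → /mo/, /h/ → /ho/.

tɛwɛlɛhnosmoho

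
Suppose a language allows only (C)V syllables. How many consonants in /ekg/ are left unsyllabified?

2

The consonants /k/, /g/ cannot be parsed into a legal (C)V syllable (no codas are permitted; onsets are limited to one consonant).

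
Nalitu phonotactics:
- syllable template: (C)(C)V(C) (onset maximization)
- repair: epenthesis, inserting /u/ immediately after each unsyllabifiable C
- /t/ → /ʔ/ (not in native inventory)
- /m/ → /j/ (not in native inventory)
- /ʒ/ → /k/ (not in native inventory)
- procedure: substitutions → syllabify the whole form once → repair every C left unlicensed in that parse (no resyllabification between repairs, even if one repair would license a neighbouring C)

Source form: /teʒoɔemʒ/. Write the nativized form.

ʔekoɔejku

Substitution: /t/ → /ʔ/, /ʒ/ → /k/, /m/ → /j/, giving /ʔekoɔejk/.
The consonants /k/ cannot be parsed into a legal (C)(C)V(C) syllable (at most one coda consonant is licensed; onsets may contain at most 2 consonants).
Inserting the epenthetic vowel yields /k/ → /ku/.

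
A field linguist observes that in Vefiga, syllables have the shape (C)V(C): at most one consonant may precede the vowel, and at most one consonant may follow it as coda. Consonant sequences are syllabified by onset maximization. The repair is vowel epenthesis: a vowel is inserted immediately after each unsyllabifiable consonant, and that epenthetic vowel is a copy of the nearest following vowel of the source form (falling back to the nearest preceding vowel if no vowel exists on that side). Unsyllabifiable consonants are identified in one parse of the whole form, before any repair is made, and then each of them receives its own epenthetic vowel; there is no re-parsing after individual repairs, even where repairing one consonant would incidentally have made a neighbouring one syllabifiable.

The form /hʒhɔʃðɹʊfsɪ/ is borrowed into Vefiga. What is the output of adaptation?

Under (C)V(C), the unsyllabifiable consonants are /h/, /ʒ/, /ð/ (at most one coda consonant is licensed; onsets are limited to one consonant).
Epenthesis after each stranded consonant: /h/ → /hɔ/, /ʒ/ → /ʒɔ/, /ð/ → /ðʊ/.

hɔʒɔhɔʃðʊɹʊfsɪ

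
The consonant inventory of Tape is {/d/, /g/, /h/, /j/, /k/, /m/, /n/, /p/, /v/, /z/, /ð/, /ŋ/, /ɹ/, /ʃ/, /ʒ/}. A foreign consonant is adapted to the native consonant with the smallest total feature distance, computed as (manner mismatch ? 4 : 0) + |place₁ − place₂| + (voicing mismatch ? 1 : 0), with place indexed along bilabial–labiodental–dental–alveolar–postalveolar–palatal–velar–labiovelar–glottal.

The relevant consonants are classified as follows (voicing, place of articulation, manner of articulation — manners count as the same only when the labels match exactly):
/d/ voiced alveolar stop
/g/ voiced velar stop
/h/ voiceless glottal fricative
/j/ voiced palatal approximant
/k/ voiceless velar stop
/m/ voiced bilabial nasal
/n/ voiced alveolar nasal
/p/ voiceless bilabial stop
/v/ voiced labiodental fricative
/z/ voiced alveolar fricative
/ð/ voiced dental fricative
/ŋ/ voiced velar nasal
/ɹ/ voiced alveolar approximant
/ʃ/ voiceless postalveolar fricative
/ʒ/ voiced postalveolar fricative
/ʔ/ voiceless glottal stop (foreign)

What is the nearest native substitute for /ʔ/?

/k/ is closest: same manner (stop), place distance 2 (glottal→velar), same voicing; total 2. Next closest is /g/ at distance 3.

k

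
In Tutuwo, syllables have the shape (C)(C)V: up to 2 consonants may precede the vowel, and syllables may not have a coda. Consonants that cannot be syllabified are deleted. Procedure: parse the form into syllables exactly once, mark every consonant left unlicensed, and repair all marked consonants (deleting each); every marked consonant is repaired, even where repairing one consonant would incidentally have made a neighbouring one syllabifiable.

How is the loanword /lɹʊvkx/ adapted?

lɹʊ

The consonants /v/, /k/, /x/ cannot be parsed into a legal (C)(C)V syllable (no codas are permitted; onsets may contain at most 2 consonants).
Deletion applies to /v/, /k/, /x/.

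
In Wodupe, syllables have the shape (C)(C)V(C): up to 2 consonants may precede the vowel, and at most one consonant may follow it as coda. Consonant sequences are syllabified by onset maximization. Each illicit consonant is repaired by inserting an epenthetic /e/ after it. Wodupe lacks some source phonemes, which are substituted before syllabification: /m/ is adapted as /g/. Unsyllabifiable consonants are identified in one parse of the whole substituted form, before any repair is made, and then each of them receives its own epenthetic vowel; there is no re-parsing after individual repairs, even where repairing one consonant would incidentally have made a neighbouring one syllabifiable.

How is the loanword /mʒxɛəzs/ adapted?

Substitution: /m/ → /g/, giving /gʒxɛəzs/.
Under (C)(C)V(C), the unsyllabifiable consonants are /g/, /s/ (at most one coda consonant is licensed; onsets may contain at most 2 consonants).
Each unlicensed consonant becomes the onset of a new syllable: /g/ → /ge/, /s/ → /se/.

geʒxɛəzse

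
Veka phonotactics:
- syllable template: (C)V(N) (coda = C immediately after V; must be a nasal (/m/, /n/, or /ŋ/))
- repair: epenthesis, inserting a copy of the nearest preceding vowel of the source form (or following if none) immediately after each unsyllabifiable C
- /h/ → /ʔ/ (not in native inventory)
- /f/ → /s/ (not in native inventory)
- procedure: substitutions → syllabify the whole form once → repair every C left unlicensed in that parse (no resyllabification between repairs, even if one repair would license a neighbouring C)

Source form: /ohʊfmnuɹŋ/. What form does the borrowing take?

Substitution: /h/ → /ʔ/, /f/ → /s/, giving /oʔʊsmnuɹŋ/.
Syllabifying with onset maximization leaves /s/, /m/, /ɹ/, /ŋ/ stranded (only a nasal (/m/, /n/, or /ŋ/) is licensed in coda position; onsets are limited to one consonant).
Inserting the epenthetic vowel yields /s/ → /sʊ/, /m/ → /mʊ/, /ɹ/ → /ɹu/, /ŋ/ → /ŋu/.

oʔʊsʊmʊnuɹuŋu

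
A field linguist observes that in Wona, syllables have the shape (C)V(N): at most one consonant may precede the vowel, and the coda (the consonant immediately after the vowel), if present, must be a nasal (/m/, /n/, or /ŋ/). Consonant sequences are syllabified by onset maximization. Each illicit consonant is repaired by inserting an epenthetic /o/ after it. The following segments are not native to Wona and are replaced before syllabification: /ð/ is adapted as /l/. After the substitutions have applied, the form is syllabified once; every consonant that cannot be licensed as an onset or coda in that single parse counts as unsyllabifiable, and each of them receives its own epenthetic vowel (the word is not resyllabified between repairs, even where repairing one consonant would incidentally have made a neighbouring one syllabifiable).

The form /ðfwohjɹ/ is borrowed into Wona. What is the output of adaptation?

lofowohojoɹo

Substitution: /ð/ → /l/, giving /lfwohjɹ/.
The consonants /l/, /f/, /h/, /j/, /ɹ/ cannot be parsed into a legal (C)V(N) syllable (only a nasal (/m/, /n/, or /ŋ/) is licensed in coda position; onsets are limited to one consonant).
Inserting the epenthetic vowel yields /l/ → /lo/, /f/ → /fo/, /h/ → /ho/, /j/ → /jo/, /ɹ/ → /ɹo/.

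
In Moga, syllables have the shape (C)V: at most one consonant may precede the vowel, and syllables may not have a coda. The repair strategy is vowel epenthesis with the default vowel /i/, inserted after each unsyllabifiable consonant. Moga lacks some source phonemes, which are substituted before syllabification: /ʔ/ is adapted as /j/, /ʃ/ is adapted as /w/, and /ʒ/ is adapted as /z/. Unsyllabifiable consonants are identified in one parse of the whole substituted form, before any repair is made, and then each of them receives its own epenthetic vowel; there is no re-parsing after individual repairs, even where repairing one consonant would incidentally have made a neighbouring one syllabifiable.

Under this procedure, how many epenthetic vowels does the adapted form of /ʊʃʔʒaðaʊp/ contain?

3

After substitution the input is /ʊwjzaðaʊp/.
The unsyllabifiable consonants are /w/, /j/, /p/; each receives one epenthetic vowel.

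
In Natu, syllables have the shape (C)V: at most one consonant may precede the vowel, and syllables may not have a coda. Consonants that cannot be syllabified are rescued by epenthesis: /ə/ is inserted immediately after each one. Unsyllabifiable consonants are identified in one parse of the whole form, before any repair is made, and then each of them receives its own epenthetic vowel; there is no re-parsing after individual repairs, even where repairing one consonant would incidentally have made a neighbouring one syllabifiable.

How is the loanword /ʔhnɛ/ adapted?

Under (C)V, the unsyllabifiable consonants are /ʔ/, /h/ (no codas are permitted; onsets are limited to one consonant).
Each unlicensed consonant becomes the onset of a new syllable: /ʔ/ → /ʔə/, /h/ → /hə/.

ʔəhənɛ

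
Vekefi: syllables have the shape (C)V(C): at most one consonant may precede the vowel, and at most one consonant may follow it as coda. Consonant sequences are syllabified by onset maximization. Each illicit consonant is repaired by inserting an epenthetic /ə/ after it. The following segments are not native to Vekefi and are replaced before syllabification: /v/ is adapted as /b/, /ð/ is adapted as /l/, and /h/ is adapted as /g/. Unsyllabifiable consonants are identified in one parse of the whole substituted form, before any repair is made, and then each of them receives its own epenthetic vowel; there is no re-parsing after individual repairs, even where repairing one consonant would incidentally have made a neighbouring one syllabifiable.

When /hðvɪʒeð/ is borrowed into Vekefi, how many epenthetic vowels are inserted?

2

After substitution the input is /glbɪʒel/.
The unsyllabifiable consonants are /g/, /l/; each receives one epenthetic vowel.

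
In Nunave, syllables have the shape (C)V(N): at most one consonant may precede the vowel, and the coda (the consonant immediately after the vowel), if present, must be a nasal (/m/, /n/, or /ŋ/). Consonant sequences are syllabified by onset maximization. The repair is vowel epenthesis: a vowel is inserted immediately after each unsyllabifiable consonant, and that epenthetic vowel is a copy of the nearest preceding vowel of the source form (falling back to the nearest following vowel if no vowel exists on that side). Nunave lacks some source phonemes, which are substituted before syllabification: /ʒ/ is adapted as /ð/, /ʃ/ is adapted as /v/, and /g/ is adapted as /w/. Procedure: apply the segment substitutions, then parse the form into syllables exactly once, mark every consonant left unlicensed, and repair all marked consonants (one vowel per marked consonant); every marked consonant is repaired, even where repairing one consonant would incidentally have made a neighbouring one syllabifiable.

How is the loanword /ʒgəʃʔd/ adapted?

Substitution: /ʒ/ → /ð/, /g/ → /w/, /ʃ/ → /v/, giving /ðwəvʔd/.
Under (C)V(N), the unsyllabifiable consonants are /ð/, /v/, /ʔ/, /d/ (only a nasal (/m/, /n/, or /ŋ/) is licensed in coda position; onsets are limited to one consonant).
Each unlicensed consonant becomes the onset of a new syllable: /ð/ → /ðə/, /v/ → /və/, /ʔ/ → /ʔə/, /d/ → /də/.

ðəwəvəʔədə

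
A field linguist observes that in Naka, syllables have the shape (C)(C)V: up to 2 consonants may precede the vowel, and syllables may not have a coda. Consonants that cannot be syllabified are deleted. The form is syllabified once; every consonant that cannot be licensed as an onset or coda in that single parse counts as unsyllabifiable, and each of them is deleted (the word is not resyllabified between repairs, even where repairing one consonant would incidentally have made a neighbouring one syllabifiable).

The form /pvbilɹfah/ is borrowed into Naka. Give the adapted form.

The consonants /p/, /l/, /h/ cannot be parsed into a legal (C)(C)V syllable (no codas are permitted; onsets may contain at most 2 consonants).
Deletion applies to /p/, /l/, /h/.

vbiɹfa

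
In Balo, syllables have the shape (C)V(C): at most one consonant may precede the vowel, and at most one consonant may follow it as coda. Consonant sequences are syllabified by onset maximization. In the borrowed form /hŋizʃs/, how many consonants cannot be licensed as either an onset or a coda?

3

The consonants /h/, /ʃ/, /s/ cannot be parsed into a legal (C)V(C) syllable (at most one coda consonant is licensed; onsets are limited to one consonant).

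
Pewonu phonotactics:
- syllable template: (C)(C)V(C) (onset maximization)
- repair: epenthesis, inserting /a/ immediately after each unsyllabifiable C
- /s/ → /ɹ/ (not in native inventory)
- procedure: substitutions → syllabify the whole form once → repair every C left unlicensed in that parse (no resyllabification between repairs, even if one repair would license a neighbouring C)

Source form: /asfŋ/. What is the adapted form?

aɹfaŋa

Substitution: /s/ → /ɹ/, giving /aɹfŋ/.
The consonants /f/, /ŋ/ cannot be parsed into a legal (C)(C)V(C) syllable (at most one coda consonant is licensed; onsets may contain at most 2 consonants).
Epenthesis after each stranded consonant: /f/ → /fa/, /ŋ/ → /ŋa/.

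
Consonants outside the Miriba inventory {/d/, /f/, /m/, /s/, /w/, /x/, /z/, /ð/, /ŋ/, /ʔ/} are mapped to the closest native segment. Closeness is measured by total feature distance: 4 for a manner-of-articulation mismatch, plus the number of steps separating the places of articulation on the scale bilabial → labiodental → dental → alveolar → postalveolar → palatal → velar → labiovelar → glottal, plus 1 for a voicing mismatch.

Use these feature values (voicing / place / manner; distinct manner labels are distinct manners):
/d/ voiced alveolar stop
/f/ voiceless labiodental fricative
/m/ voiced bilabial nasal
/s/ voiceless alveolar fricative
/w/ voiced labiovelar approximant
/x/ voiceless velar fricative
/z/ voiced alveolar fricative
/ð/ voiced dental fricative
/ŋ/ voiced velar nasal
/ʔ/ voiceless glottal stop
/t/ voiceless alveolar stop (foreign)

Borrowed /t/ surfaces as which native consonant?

/d/ is closest: same manner (stop), place distance 0 (alveolar→alveolar), voicing differs (+1); total 1. Next closest is /s/ at distance 4.

d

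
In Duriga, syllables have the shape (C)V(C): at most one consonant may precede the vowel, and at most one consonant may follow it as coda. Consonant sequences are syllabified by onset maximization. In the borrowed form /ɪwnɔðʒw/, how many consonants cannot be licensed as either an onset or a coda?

The consonants /ʒ/, /w/ cannot be parsed into a legal (C)V(C) syllable (at most one coda consonant is licensed; onsets are limited to one consonant).

2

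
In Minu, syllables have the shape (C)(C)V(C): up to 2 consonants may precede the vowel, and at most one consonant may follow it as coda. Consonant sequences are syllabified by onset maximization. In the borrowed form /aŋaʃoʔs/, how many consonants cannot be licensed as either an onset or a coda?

1

The consonants /s/ cannot be parsed into a legal (C)(C)V(C) syllable (at most one coda consonant is licensed; onsets may contain at most 2 consonants).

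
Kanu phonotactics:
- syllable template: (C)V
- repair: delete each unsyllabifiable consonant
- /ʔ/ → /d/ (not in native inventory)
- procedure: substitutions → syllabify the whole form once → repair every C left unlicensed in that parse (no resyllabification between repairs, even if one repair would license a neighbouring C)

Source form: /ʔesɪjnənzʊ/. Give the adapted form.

Substitution: /ʔ/ → /d/, giving /desɪjnənzʊ/.
Under (C)V, the unsyllabifiable consonants are /j/, /n/ (no codas are permitted; onsets are limited to one consonant).
Deletion applies to /j/, /n/.

desɪnəzʊ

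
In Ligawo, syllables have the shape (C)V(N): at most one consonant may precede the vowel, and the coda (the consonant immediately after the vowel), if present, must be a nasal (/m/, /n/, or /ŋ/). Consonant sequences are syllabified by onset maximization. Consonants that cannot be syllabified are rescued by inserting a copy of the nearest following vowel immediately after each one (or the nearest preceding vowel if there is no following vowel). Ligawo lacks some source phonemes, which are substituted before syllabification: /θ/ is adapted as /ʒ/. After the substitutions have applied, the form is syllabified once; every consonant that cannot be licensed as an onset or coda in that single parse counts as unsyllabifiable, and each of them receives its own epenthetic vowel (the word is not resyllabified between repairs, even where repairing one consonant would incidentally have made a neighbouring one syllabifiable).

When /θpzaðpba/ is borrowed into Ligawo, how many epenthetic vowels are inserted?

4

After substitution the input is /ʒpzaðpba/.
The unsyllabifiable consonants are /ʒ/, /p/, /ð/, /p/; each receives one epenthetic vowel.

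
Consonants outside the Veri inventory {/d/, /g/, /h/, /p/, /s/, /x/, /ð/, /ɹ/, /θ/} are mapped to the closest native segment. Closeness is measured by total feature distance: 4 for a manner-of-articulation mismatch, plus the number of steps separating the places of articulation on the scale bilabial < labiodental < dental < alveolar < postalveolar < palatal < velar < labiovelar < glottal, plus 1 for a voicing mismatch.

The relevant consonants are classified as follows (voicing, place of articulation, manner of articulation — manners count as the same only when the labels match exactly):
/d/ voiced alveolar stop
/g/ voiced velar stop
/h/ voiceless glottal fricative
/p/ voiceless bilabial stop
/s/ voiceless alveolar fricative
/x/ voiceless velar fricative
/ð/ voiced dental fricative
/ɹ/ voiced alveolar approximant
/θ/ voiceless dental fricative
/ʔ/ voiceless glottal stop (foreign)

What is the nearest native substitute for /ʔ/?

g

/g/ is closest: same manner (stop), place distance 2 (glottal→velar), voicing differs (+1); total 3. Next closest is /h/ at distance 4.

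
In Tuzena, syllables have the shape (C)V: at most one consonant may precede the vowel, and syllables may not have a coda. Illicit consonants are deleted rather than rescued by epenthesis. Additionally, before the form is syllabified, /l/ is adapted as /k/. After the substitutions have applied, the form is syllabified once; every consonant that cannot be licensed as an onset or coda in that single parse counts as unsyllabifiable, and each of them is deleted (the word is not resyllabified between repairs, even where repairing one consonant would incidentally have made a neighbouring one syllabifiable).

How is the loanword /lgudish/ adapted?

Substitution: /l/ → /k/, giving /kgudish/.
The consonants /k/, /s/, /h/ cannot be parsed into a legal (C)V syllable (no codas are permitted; onsets are limited to one consonant).
Each unlicensed consonant is deleted: /k/, /s/, /h/.

gudi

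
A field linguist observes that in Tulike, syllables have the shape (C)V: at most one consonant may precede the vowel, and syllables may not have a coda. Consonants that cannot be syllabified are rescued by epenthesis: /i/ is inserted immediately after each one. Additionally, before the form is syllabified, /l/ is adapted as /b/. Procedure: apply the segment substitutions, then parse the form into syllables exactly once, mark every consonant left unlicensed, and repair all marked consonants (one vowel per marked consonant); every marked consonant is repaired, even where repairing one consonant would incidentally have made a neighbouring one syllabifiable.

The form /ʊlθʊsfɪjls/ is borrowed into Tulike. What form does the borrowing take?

Substitution: /l/ → /b/, giving /ʊbθʊsfɪjbs/.
Under (C)V, the unsyllabifiable consonants are /b/, /s/, /j/, /b/, /s/ (no codas are permitted; onsets are limited to one consonant).
Each unlicensed consonant becomes the onset of a new syllable: /b/ → /bi/, /s/ → /si/, /j/ → /ji/, /b/ → /bi/, /s/ → /si/.

ʊbiθʊsifɪjibisi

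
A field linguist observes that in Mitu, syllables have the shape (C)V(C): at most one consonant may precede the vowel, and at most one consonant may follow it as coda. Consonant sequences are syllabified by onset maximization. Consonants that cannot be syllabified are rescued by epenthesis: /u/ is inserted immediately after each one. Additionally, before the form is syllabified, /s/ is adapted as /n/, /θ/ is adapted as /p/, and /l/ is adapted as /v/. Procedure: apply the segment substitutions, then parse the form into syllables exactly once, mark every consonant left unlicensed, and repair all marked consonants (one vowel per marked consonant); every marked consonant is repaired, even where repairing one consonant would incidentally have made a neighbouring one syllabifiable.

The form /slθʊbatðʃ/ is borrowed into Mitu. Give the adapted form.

Substitution: /s/ → /n/, /l/ → /v/, /θ/ → /p/, giving /nvpʊbatðʃ/.
The consonants /n/, /v/, /ð/, /ʃ/ cannot be parsed into a legal (C)V(C) syllable (at most one coda consonant is licensed; onsets are limited to one consonant).
Each unlicensed consonant becomes the onset of a new syllable: /n/ → /nu/, /v/ → /vu/, /ð/ → /ðu/, /ʃ/ → /ʃu/.

nuvupʊbatðuʃu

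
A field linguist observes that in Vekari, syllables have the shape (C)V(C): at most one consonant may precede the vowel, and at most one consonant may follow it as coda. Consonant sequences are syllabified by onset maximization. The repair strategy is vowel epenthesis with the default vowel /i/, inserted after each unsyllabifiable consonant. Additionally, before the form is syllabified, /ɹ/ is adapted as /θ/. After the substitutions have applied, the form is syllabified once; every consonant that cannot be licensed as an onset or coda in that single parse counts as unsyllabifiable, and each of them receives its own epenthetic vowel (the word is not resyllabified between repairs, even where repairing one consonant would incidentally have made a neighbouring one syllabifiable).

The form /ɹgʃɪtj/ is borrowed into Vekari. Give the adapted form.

Substitution: /ɹ/ → /θ/, giving /θgʃɪtj/.
Under (C)V(C), the unsyllabifiable consonants are /θ/, /g/, /j/ (at most one coda consonant is licensed; onsets are limited to one consonant).
Inserting the epenthetic vowel yields /θ/ → /θi/, /g/ → /gi/, /j/ → /ji/.

θigiʃɪtji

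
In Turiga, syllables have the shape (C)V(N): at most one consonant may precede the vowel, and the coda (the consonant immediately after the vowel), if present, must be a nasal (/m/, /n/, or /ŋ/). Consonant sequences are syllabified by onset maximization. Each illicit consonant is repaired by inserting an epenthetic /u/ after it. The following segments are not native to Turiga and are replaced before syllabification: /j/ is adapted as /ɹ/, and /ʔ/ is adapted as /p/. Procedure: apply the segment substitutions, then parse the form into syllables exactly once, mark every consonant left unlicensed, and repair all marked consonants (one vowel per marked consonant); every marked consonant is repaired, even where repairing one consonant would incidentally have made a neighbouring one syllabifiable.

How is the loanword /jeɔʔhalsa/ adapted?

Substitution: /j/ → /ɹ/, /ʔ/ → /p/, giving /ɹeɔphalsa/.
The consonants /p/, /l/ cannot be parsed into a legal (C)V(N) syllable (only a nasal (/m/, /n/, or /ŋ/) is licensed in coda position; onsets are limited to one consonant).
Inserting the epenthetic vowel yields /p/ → /pu/, /l/ → /lu/.

ɹeɔpuhalusa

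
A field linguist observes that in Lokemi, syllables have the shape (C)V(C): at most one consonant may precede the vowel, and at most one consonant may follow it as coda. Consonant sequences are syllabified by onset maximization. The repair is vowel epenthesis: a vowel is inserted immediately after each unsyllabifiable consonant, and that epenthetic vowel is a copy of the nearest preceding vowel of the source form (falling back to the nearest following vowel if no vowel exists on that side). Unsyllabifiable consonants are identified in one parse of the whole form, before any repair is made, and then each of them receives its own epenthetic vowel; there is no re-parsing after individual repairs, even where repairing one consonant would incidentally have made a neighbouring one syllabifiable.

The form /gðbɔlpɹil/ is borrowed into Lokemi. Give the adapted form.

The consonants /g/, /ð/, /p/ cannot be parsed into a legal (C)V(C) syllable (at most one coda consonant is licensed; onsets are limited to one consonant).
Inserting the epenthetic vowel yields /g/ → /gɔ/, /ð/ → /ðɔ/, /p/ → /pɔ/.

gɔðɔbɔlpɔɹil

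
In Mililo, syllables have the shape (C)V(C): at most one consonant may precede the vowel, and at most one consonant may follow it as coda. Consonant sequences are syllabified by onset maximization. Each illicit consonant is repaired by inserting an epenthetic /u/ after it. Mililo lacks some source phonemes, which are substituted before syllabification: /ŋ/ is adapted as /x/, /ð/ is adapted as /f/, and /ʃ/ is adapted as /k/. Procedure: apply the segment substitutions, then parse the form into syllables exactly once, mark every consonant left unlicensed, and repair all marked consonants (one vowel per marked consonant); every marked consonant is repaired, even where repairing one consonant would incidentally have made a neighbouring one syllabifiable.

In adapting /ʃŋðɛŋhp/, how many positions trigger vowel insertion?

After substitution the input is /kxfɛxhp/.
The unsyllabifiable consonants are /k/, /x/, /h/, /p/; each receives one epenthetic vowel.

4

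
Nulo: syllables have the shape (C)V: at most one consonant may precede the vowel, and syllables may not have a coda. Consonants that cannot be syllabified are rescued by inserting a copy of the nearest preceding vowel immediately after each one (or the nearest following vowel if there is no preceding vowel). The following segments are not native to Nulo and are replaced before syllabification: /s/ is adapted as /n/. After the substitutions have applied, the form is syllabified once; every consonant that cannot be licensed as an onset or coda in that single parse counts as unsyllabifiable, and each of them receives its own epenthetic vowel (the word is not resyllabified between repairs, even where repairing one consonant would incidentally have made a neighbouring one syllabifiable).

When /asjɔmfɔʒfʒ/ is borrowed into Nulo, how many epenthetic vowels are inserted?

After substitution the input is /anjɔmfɔʒfʒ/.
The unsyllabifiable consonants are /n/, /m/, /ʒ/, /f/, /ʒ/; each receives one epenthetic vowel.

5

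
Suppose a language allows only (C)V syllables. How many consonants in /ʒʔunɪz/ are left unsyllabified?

Under (C)V, the unsyllabifiable consonants are /ʒ/, /z/ (no codas are permitted; onsets are limited to one consonant).

2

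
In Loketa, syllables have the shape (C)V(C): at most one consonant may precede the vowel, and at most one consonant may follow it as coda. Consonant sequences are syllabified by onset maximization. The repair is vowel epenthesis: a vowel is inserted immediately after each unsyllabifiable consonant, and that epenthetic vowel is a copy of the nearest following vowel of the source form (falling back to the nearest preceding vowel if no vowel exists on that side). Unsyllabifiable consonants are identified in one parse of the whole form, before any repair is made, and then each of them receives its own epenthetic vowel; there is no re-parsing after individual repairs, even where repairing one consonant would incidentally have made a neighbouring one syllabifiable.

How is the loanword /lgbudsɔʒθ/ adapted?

The consonants /l/, /g/, /θ/ cannot be parsed into a legal (C)V(C) syllable (at most one coda consonant is licensed; onsets are limited to one consonant).
Each unlicensed consonant becomes the onset of a new syllable: /l/ → /lu/, /g/ → /gu/, /θ/ → /θɔ/.

lugubudsɔʒθɔ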